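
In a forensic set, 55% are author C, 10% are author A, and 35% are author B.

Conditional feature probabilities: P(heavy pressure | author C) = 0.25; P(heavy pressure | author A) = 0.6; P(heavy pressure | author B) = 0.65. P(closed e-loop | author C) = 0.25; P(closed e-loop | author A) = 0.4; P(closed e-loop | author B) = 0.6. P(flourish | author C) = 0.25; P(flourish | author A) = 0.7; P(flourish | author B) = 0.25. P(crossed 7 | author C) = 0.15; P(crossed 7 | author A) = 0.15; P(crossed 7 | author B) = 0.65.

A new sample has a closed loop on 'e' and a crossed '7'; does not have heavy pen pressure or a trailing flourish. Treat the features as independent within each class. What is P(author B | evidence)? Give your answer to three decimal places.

0.744

author C: 0.55 × (1−0.25) × 0.25 × (1−0.25) × 0.15 = 0.0116015625
author A: 0.1 × (1−0.6) × 0.4 × (1−0.7) × 0.15 = 0.00072
author B: 0.35 × (1−0.65) × 0.6 × (1−0.25) × 0.65 = 0.03583125
P(author B | x) = 0.03583125 / 0.0481528125 ≈ 0.744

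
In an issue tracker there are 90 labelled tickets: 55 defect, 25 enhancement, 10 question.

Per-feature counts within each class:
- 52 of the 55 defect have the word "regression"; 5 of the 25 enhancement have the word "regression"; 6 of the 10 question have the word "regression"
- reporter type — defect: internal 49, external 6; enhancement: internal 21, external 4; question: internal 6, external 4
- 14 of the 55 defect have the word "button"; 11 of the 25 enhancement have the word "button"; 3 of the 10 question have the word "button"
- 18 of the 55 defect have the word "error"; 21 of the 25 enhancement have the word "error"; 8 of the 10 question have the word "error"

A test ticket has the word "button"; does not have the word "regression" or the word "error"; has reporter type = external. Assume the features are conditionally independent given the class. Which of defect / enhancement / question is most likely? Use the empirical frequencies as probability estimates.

defect: (55/90) × (3/55) × (6/55) × (14/55) × (37/55) ≈ 0.00062269
enhancement: (25/90) × (20/25) × (4/25) × (11/25) × (4/25) ≈ 0.00250311
question: (10/90) × (4/10) × (4/10) × (3/10) × (2/10) ≈ 0.00106667
Highest score → enhancement.

enhancement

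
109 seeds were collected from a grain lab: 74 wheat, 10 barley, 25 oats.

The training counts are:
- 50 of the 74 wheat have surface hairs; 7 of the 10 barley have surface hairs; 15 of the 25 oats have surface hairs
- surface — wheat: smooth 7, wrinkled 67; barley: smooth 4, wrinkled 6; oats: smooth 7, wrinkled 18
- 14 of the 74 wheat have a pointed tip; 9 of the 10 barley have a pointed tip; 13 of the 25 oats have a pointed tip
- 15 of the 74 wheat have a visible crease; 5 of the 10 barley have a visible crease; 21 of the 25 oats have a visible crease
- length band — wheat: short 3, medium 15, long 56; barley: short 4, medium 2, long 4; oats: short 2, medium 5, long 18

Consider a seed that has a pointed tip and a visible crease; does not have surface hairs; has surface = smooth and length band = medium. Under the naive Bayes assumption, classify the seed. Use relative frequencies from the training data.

wheat: (74/109) × (24/74) × (7/74) × (14/74) × (15/74) × (15/74) ≈ 0.000161907
barley: (10/109) × (3/10) × (4/10) × (9/10) × (5/10) × (2/10) ≈ 0.000990826
oats: (25/109) × (10/25) × (7/25) × (13/25) × (21/25) × (5/25) ≈ 0.00224411
Highest score → oats.

oats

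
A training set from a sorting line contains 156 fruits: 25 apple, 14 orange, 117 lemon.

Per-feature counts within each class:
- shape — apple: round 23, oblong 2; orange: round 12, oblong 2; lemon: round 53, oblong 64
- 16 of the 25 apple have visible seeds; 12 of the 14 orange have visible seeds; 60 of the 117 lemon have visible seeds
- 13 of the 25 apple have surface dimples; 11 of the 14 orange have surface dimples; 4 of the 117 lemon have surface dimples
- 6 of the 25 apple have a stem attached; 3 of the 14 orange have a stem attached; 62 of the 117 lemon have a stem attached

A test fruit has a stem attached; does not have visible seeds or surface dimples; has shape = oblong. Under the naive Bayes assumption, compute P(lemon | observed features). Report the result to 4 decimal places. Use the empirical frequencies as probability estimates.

0.9940

apple: (25/156) × (2/25) × (9/25) × (12/25) × (6/25) ≈ 0.000531692
orange: (14/156) × (2/14) × (2/14) × (3/14) × (3/14) ≈ 0.0000840996
lemon: (117/156) × (64/117) × (57/117) × (113/117) × (62/117) ≈ 0.102292
P(lemon | x) = 0.102292 / 0.1029077916 ≈ 0.9940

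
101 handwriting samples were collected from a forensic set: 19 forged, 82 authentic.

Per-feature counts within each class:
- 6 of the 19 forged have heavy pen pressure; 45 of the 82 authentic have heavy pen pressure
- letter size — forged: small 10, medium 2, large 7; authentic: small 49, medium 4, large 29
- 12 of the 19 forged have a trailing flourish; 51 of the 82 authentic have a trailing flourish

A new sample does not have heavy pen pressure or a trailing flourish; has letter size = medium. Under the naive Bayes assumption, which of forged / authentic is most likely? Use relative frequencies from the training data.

forged: (19/101) × (13/19) × (2/19) × (7/19) ≈ 0.00499163
authentic: (82/101) × (37/82) × (4/82) × (31/82) ≈ 0.00675576
Highest score → authentic.

authentic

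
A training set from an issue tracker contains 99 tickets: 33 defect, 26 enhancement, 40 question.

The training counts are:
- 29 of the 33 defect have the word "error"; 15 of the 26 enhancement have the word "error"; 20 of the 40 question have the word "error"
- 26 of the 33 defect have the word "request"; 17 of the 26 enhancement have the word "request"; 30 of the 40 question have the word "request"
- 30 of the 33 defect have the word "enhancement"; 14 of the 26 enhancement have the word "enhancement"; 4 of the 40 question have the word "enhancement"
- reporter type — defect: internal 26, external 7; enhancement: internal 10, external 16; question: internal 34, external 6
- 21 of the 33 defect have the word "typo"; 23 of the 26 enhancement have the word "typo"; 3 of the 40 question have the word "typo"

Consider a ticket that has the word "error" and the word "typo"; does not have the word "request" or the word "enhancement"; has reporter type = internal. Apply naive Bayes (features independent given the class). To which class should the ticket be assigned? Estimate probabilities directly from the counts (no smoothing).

defect: (33/99) × (29/33) × (7/33) × (3/33) × (26/33) × (21/33) ≈ 0.00283217
enhancement: (26/99) × (15/26) × (9/26) × (12/26) × (10/26) × (23/26) ≈ 0.00823596
question: (40/99) × (20/40) × (10/40) × (36/40) × (34/40) × (3/40) ≈ 0.00289773
Highest score → enhancement.

enhancement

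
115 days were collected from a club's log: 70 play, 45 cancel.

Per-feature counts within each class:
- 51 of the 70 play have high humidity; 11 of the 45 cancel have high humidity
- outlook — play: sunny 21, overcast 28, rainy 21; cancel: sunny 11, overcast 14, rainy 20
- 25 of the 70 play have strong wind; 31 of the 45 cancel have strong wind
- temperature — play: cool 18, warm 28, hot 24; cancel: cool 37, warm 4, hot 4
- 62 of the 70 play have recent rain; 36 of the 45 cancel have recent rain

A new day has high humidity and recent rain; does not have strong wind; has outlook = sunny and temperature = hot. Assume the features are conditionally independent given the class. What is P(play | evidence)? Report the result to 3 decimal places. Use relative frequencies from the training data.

play: (70/115) × (51/70) × (21/70) × (45/70) × (24/70) × (62/70) ≈ 0.0259726
cancel: (45/115) × (11/45) × (11/45) × (14/45) × (4/45) × (36/45) ≈ 0.000517283
P(play | x) = 0.0259726 / 0.026489883 ≈ 0.980

0.980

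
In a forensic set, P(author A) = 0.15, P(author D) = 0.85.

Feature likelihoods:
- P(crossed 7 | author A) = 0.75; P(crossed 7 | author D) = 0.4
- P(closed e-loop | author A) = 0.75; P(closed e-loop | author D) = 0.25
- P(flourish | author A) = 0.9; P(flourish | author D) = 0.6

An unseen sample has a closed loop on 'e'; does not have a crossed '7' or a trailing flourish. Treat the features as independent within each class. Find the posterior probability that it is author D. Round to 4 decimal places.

0.9477

author A: 0.15 × (1−0.75) × 0.75 × (1−0.9) = 0.0028125
author D: 0.85 × (1−0.4) × 0.25 × (1−0.6) = 0.051
P(author D | x) = 0.051 / 0.0538125 ≈ 0.9477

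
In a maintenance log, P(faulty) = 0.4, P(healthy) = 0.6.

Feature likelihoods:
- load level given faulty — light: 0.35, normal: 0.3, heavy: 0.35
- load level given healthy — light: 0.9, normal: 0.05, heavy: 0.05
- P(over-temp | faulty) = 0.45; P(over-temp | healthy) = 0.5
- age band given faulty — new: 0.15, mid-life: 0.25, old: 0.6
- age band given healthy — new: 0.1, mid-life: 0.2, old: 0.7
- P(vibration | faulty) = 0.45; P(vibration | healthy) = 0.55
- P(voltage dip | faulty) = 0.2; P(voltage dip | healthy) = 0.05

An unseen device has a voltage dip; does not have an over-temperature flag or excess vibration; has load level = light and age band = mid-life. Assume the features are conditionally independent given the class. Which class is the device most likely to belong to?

faulty

faulty: 0.4 × 0.35 × (1−0.45) × 0.25 × (1−0.45) × 0.2 = 0.0021175
healthy: 0.6 × 0.9 × (1−0.5) × 0.2 × (1−0.55) × 0.05 = 0.001215
Highest score → faulty.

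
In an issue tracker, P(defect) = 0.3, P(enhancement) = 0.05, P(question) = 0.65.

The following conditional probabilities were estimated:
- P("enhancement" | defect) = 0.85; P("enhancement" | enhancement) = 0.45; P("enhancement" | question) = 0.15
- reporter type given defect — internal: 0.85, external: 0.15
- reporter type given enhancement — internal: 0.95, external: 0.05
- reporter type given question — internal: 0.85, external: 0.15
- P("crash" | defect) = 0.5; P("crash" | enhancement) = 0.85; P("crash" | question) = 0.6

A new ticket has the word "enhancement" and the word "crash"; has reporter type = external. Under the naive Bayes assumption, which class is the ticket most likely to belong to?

defect: 0.3 × 0.85 × 0.15 × 0.5 = 0.019125
enhancement: 0.05 × 0.45 × 0.05 × 0.85 = 0.00095625
question: 0.65 × 0.15 × 0.15 × 0.6 = 0.008775
Highest score → defect.

defect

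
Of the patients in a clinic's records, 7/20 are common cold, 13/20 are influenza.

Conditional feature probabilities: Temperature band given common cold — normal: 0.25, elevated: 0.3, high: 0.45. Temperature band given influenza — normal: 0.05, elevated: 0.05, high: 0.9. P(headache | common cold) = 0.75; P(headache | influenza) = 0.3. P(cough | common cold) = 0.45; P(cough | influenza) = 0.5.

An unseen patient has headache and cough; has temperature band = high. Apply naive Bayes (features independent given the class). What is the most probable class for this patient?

common cold: 0.35 × 0.45 × 0.75 × 0.45 = 0.05315625
influenza: 0.65 × 0.9 × 0.3 × 0.5 = 0.08775
Highest score → influenza.

influenza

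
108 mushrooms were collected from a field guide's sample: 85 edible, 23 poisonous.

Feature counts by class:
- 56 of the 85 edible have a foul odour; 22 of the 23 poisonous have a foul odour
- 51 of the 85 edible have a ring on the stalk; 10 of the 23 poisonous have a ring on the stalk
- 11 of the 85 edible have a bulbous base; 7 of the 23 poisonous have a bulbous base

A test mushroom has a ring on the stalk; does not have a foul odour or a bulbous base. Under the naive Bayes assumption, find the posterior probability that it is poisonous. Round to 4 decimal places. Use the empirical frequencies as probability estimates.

0.0196

edible: (85/108) × (29/85) × (51/85) × (74/85) ≈ 0.140261
poisonous: (23/108) × (1/23) × (10/23) × (16/23) ≈ 0.00280053
P(poisonous | x) = 0.00280053 / 0.14306153 ≈ 0.0196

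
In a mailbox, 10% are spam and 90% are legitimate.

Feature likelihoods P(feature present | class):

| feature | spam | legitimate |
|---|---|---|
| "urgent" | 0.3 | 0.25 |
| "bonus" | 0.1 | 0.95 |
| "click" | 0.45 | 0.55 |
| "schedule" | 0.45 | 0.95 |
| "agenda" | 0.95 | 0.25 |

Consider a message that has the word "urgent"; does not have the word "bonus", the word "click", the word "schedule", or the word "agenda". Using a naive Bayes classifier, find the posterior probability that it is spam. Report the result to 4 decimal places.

0.6827

spam: 0.1 × 0.3 × (1−0.1) × (1−0.45) × (1−0.45) × (1−0.95) = 0.000408375
legitimate: 0.9 × 0.25 × (1−0.95) × (1−0.55) × (1−0.95) × (1−0.25) = 0.00018984375
P(spam | x) = 0.000408375 / 0.00059821875 ≈ 0.6827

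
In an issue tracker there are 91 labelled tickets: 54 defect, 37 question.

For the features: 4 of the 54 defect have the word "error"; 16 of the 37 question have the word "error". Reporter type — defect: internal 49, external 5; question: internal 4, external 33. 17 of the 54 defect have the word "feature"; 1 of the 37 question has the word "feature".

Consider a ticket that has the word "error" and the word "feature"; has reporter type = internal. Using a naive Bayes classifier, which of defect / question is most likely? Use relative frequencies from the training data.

defect

defect: (54/91) × (4/54) × (49/54) × (17/54) ≈ 0.0125567
question: (37/91) × (16/37) × (4/37) × (1/37) ≈ 0.00051373
Highest score → defect.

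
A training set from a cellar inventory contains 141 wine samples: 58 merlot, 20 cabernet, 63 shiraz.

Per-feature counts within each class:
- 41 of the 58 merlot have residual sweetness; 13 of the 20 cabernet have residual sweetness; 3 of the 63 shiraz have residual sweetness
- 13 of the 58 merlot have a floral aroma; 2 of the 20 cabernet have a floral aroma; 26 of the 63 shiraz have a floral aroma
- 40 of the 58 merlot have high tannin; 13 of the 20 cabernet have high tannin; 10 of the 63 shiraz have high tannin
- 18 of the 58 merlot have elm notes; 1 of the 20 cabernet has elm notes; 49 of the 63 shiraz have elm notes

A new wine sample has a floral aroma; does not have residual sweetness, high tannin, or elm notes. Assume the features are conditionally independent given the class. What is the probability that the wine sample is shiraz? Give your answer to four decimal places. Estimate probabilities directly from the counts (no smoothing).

merlot: (58/141) × (17/58) × (13/58) × (18/58) × (40/58) ≈ 0.00578391
cabernet: (20/141) × (7/20) × (2/20) × (7/20) × (19/20) ≈ 0.00165071
shiraz: (63/141) × (60/63) × (26/63) × (53/63) × (14/63) ≈ 0.0328313
P(shiraz | x) = 0.0328313 / 0.04026592 ≈ 0.8154

0.8154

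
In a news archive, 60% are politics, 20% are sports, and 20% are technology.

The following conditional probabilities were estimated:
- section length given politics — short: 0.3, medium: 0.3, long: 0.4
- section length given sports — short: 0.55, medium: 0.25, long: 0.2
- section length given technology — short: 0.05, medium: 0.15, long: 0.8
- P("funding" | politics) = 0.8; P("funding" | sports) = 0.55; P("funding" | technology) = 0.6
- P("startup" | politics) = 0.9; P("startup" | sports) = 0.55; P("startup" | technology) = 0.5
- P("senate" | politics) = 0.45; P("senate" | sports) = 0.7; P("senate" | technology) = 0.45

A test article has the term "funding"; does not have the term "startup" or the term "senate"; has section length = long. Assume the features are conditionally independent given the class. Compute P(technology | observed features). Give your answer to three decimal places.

politics: 0.6 × 0.4 × 0.8 × (1−0.9) × (1−0.45) = 0.01056
sports: 0.2 × 0.2 × 0.55 × (1−0.55) × (1−0.7) = 0.00297
technology: 0.2 × 0.8 × 0.6 × (1−0.5) × (1−0.45) = 0.0264
P(technology | x) = 0.0264 / 0.03993 ≈ 0.661

0.661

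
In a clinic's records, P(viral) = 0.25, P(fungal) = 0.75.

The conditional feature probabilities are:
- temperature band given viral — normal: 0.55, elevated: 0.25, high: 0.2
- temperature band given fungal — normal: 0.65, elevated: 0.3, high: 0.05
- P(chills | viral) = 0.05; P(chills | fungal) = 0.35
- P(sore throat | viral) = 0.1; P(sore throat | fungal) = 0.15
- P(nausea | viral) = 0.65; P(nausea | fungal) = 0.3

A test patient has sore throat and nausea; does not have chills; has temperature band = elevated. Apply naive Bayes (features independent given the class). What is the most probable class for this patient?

viral: 0.25 × 0.25 × (1−0.05) × 0.1 × 0.65 = 0.003859375
fungal: 0.75 × 0.3 × (1−0.35) × 0.15 × 0.3 = 0.00658125
Highest score → fungal.

fungal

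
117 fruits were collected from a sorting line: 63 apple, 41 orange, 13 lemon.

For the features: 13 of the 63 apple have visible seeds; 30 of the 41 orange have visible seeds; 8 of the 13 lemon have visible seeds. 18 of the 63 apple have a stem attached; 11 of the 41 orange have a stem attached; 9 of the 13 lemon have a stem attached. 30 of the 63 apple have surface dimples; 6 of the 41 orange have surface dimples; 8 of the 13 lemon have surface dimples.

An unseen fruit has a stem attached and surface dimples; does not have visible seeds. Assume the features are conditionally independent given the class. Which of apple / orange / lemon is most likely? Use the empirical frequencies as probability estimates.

apple: (63/117) × (50/63) × (18/63) × (30/63) ≈ 0.0581429
orange: (41/117) × (11/41) × (11/41) × (6/41) ≈ 0.00369133
lemon: (13/117) × (5/13) × (9/13) × (8/13) ≈ 0.0182066
Highest score → apple.

apple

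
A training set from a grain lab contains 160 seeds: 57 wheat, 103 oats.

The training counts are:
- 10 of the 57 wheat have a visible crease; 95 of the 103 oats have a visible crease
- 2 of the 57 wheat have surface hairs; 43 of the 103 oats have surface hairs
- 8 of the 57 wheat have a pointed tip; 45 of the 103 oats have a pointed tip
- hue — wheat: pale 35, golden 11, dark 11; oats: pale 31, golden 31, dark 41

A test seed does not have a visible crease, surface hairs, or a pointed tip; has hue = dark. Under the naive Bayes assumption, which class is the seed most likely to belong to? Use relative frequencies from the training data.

wheat: (57/160) × (47/57) × (55/57) × (49/57) × (11/57) ≈ 0.0470224
oats: (103/160) × (8/103) × (60/103) × (58/103) × (41/103) ≈ 0.00652862
Highest score → wheat.

wheat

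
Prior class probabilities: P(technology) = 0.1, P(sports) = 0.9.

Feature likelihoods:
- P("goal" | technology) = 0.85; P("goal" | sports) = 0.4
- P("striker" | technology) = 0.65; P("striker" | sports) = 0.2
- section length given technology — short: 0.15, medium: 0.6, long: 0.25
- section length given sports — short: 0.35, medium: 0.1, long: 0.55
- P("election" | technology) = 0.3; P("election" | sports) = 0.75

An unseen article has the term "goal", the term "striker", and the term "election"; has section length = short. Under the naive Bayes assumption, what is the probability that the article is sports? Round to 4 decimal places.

0.8837

technology: 0.1 × 0.85 × 0.65 × 0.15 × 0.3 = 0.00248625
sports: 0.9 × 0.4 × 0.2 × 0.35 × 0.75 = 0.0189
P(sports | x) = 0.0189 / 0.02138625 ≈ 0.8837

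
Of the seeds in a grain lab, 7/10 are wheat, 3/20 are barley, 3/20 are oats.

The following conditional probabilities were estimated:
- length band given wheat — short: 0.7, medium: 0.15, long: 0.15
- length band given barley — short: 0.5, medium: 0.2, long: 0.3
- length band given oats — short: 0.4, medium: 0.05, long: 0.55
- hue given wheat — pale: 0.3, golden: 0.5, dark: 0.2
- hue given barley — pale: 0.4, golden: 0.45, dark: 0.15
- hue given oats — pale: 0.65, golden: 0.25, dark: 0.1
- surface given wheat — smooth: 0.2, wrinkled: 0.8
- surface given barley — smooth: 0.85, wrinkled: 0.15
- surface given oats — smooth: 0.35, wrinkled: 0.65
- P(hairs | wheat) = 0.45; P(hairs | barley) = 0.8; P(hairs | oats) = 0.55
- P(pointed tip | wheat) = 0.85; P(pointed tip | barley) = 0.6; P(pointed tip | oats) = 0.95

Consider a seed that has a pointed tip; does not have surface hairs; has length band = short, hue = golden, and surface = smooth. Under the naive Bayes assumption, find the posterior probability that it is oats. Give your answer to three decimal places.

wheat: 0.7 × 0.7 × 0.5 × 0.2 × (1−0.45) × 0.85 = 0.0229075
barley: 0.15 × 0.5 × 0.45 × 0.85 × (1−0.8) × 0.6 = 0.0034425
oats: 0.15 × 0.4 × 0.25 × 0.35 × (1−0.55) × 0.95 = 0.002244375
P(oats | x) = 0.002244375 / 0.028594375 ≈ 0.078

0.078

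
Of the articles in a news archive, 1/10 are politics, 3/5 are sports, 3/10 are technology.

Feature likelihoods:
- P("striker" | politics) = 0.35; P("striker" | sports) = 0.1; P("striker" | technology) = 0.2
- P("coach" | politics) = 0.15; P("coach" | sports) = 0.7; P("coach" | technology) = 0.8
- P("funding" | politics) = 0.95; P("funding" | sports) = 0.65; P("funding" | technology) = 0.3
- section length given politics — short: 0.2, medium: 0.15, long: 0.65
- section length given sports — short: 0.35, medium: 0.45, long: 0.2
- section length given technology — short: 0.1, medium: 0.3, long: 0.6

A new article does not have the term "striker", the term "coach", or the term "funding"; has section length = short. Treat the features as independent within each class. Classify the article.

politics: 0.1 × (1−0.35) × (1−0.15) × (1−0.95) × 0.2 = 0.0005525
sports: 0.6 × (1−0.1) × (1−0.7) × (1−0.65) × 0.35 = 0.019845
technology: 0.3 × (1−0.2) × (1−0.8) × (1−0.3) × 0.1 = 0.00336
Highest score → sports.

sports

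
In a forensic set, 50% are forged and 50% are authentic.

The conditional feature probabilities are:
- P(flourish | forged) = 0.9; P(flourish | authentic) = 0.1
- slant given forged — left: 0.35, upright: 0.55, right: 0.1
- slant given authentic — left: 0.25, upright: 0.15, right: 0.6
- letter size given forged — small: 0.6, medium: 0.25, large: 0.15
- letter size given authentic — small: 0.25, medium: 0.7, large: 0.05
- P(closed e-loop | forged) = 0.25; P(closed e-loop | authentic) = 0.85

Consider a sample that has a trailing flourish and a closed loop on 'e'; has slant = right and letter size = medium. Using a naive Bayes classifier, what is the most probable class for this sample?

forged: 0.5 × 0.9 × 0.1 × 0.25 × 0.25 = 0.0028125
authentic: 0.5 × 0.1 × 0.6 × 0.7 × 0.85 = 0.01785
Highest score → authentic.

authentic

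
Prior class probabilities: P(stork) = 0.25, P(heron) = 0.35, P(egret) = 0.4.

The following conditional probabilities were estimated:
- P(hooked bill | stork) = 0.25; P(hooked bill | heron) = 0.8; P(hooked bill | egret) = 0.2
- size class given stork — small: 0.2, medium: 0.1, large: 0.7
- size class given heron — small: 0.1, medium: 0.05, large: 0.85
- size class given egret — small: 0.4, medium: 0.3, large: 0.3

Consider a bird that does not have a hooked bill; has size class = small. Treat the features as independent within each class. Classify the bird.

egret

stork: 0.25 × (1−0.25) × 0.2 = 0.0375
heron: 0.35 × (1−0.8) × 0.1 = 0.007
egret: 0.4 × (1−0.2) × 0.4 = 0.128
Highest score → egret.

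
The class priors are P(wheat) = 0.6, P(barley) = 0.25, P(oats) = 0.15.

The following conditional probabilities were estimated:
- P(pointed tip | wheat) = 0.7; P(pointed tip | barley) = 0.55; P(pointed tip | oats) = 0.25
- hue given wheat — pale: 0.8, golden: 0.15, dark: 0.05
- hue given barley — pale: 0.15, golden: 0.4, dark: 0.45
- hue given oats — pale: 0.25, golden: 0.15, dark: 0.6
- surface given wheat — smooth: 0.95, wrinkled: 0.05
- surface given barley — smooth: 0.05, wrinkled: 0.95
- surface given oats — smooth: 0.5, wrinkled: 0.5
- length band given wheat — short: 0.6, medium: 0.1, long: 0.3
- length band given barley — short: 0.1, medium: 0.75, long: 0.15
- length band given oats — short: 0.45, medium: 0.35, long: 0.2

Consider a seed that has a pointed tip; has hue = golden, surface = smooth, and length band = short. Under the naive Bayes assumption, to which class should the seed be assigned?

wheat

wheat: 0.6 × 0.7 × 0.15 × 0.95 × 0.6 = 0.03591
barley: 0.25 × 0.55 × 0.4 × 0.05 × 0.1 = 0.000275
oats: 0.15 × 0.25 × 0.15 × 0.5 × 0.45 = 0.001265625
Highest score → wheat.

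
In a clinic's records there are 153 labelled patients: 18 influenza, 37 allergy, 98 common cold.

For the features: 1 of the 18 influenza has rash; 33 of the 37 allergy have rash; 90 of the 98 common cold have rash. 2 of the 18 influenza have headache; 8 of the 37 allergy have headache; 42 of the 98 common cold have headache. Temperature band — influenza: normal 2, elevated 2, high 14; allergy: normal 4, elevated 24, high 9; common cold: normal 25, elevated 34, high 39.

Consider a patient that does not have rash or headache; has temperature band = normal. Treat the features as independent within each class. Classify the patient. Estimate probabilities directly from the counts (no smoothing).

influenza: (18/153) × (17/18) × (16/18) × (2/18) ≈ 0.0109739
allergy: (37/153) × (4/37) × (29/37) × (4/37) ≈ 0.00221525
common cold: (98/153) × (8/98) × (56/98) × (25/98) ≈ 0.0076221
Highest score → influenza.

influenza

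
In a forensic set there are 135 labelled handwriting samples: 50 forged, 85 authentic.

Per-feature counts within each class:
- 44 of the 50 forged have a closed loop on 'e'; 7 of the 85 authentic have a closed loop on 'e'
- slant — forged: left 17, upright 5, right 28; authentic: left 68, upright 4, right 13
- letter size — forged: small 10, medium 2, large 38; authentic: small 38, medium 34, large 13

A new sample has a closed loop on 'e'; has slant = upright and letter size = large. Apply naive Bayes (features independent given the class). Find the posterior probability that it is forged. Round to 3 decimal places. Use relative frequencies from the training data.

0.985

forged: (50/135) × (44/50) × (5/50) × (38/50) ≈ 0.0247704
authentic: (85/135) × (7/85) × (4/85) × (13/85) ≈ 0.00037319
P(forged | x) = 0.0247704 / 0.02514359 ≈ 0.985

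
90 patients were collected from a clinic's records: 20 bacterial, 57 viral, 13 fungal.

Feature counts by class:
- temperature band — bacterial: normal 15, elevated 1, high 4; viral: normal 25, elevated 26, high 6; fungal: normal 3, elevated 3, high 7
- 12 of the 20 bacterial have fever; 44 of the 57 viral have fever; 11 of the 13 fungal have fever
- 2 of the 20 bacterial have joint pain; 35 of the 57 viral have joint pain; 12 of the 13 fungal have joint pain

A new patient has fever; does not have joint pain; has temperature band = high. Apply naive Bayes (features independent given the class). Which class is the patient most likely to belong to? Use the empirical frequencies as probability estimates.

bacterial: (20/90) × (4/20) × (12/20) × (18/20) = 0.024
viral: (57/90) × (6/57) × (44/57) × (22/57) ≈ 0.0198625
fungal: (13/90) × (7/13) × (11/13) × (1/13) ≈ 0.00506246
Highest score → bacterial.

bacterial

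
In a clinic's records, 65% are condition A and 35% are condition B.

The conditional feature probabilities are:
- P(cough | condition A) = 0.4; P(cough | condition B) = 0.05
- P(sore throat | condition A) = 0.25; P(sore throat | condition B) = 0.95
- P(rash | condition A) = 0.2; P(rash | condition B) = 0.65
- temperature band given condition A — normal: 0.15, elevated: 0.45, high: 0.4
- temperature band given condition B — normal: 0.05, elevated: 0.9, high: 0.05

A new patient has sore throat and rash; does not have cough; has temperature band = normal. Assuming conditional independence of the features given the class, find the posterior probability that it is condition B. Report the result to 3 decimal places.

0.778

condition A: 0.65 × (1−0.4) × 0.25 × 0.2 × 0.15 = 0.002925
condition B: 0.35 × (1−0.05) × 0.95 × 0.65 × 0.05 = 0.0102659375
P(condition B | x) = 0.0102659375 / 0.0131909375 ≈ 0.778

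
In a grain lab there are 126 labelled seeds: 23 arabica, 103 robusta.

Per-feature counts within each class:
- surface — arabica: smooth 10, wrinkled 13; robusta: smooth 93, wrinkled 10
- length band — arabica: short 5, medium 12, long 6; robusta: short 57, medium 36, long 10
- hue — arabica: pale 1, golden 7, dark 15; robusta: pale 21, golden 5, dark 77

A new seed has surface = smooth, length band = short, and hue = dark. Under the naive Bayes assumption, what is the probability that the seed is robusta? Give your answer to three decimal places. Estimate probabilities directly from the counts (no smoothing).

arabica: (23/126) × (10/23) × (5/23) × (15/23) ≈ 0.0112521
robusta: (103/126) × (93/103) × (57/103) × (77/103) ≈ 0.305354
P(robusta | x) = 0.305354 / 0.3166061 ≈ 0.964

0.964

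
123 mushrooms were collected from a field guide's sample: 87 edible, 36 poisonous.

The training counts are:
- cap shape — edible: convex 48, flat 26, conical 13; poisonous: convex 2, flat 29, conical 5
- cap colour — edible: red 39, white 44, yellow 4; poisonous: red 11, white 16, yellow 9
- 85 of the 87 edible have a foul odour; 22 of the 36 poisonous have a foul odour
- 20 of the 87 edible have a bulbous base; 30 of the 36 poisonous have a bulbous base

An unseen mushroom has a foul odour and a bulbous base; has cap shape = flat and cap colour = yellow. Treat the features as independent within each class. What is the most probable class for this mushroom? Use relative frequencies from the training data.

edible: (87/123) × (26/87) × (4/87) × (85/87) × (20/87) ≈ 0.00218283
poisonous: (36/123) × (29/36) × (9/36) × (22/36) × (30/36) ≈ 0.0300173
Highest score → poisonous.

poisonous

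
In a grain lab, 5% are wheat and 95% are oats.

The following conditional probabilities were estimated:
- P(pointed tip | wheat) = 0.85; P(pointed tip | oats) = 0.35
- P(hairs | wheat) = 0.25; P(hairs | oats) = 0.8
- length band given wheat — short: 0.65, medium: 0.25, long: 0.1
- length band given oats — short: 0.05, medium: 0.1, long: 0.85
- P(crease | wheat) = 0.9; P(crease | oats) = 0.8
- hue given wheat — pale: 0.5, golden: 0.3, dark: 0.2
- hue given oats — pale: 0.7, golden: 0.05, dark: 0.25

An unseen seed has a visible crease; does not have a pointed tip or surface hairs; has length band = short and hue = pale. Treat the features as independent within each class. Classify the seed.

oats

wheat: 0.05 × (1−0.85) × (1−0.25) × 0.65 × 0.9 × 0.5 = 0.0016453125
oats: 0.95 × (1−0.35) × (1−0.8) × 0.05 × 0.8 × 0.7 = 0.003458
Highest score → oats.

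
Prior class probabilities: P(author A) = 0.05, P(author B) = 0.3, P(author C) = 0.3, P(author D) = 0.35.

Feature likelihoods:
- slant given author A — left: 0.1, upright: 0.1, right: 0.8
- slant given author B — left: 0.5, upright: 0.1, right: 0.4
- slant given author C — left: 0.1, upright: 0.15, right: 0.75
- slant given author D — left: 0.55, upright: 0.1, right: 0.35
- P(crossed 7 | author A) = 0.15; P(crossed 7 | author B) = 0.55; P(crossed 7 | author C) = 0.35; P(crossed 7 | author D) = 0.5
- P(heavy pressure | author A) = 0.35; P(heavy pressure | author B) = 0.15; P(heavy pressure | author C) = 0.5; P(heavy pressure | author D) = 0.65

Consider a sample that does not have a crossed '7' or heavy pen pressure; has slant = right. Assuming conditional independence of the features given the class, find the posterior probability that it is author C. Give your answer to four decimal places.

author A: 0.05 × 0.8 × (1−0.15) × (1−0.35) = 0.0221
author B: 0.3 × 0.4 × (1−0.55) × (1−0.15) = 0.0459
author C: 0.3 × 0.75 × (1−0.35) × (1−0.5) = 0.073125
author D: 0.35 × 0.35 × (1−0.5) × (1−0.65) = 0.0214375
P(author C | x) = 0.073125 / 0.1625625 ≈ 0.4498

0.4498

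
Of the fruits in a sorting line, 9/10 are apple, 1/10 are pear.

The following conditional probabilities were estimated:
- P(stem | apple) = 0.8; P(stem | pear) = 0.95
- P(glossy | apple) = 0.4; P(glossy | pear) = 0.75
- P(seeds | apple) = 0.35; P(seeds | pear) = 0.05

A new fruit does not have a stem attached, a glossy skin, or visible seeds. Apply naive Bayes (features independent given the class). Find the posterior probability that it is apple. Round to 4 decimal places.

0.9834

apple: 0.9 × (1−0.8) × (1−0.4) × (1−0.35) = 0.0702
pear: 0.1 × (1−0.95) × (1−0.75) × (1−0.05) = 0.0011875
P(apple | x) = 0.0702 / 0.0713875 ≈ 0.9834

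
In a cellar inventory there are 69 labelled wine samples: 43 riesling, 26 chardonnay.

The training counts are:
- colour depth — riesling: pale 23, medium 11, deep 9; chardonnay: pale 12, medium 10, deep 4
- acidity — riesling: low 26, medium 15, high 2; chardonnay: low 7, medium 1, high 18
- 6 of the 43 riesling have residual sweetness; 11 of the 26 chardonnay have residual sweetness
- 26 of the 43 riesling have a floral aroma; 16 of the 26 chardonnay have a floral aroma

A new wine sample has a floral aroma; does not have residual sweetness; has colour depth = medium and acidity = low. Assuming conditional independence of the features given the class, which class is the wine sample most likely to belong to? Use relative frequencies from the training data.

riesling

riesling: (43/69) × (11/43) × (26/43) × (37/43) × (26/43) ≈ 0.0501518
chardonnay: (26/69) × (10/26) × (7/26) × (15/26) × (16/26) ≈ 0.0138529
Highest score → riesling.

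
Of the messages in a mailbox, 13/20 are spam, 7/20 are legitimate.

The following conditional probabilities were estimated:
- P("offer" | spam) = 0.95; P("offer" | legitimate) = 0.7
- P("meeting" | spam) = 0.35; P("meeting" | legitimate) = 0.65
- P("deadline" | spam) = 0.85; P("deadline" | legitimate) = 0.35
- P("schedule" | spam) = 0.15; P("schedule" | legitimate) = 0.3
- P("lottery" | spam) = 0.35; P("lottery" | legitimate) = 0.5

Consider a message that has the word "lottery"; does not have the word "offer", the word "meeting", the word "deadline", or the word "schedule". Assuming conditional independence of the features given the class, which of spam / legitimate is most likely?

spam: 0.65 × (1−0.95) × (1−0.35) × (1−0.85) × (1−0.15) × 0.35 = 0.000942703125
legitimate: 0.35 × (1−0.7) × (1−0.65) × (1−0.35) × (1−0.3) × 0.5 = 0.008360625
Highest score → legitimate.

legitimate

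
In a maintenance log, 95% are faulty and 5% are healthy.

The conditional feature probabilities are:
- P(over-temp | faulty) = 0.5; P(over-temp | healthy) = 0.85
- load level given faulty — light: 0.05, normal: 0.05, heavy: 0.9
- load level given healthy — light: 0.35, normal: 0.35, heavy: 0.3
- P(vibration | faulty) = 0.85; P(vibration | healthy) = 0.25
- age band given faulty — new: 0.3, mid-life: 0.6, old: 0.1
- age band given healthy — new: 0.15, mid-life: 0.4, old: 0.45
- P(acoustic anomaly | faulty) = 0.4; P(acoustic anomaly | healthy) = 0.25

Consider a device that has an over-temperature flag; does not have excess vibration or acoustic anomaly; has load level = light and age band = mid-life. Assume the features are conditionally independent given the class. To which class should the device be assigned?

healthy

faulty: 0.95 × 0.5 × 0.05 × (1−0.85) × 0.6 × (1−0.4) = 0.0012825
healthy: 0.05 × 0.85 × 0.35 × (1−0.25) × 0.4 × (1−0.25) = 0.003346875
Highest score → healthy.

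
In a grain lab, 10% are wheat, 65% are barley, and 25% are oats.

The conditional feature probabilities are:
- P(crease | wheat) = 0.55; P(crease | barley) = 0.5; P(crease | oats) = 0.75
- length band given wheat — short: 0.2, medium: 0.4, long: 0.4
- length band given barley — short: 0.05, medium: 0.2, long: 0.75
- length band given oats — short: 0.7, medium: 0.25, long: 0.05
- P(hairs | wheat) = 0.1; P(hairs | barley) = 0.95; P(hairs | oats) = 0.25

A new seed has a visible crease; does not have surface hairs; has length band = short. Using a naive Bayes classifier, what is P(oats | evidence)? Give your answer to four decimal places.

wheat: 0.1 × 0.55 × 0.2 × (1−0.1) = 0.0099
barley: 0.65 × 0.5 × 0.05 × (1−0.95) = 0.0008125
oats: 0.25 × 0.75 × 0.7 × (1−0.25) = 0.0984375
P(oats | x) = 0.0984375 / 0.10915 ≈ 0.9019

0.9019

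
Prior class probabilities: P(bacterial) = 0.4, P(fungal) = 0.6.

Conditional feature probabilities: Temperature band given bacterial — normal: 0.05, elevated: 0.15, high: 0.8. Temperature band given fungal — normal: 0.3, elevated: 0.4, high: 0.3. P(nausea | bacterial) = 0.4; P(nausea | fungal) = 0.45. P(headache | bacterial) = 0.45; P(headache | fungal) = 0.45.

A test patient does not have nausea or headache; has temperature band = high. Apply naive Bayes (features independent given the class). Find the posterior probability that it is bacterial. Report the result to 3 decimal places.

0.660

bacterial: 0.4 × 0.8 × (1−0.4) × (1−0.45) = 0.1056
fungal: 0.6 × 0.3 × (1−0.45) × (1−0.45) = 0.05445
P(bacterial | x) = 0.1056 / 0.16005 ≈ 0.660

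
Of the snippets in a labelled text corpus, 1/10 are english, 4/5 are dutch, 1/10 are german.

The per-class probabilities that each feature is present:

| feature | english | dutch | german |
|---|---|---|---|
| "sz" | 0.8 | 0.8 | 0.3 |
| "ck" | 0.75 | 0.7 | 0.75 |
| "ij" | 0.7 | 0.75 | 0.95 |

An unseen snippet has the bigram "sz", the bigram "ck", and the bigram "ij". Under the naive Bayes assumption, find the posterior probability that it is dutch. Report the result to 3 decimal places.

english: 0.1 × 0.8 × 0.75 × 0.7 = 0.042
dutch: 0.8 × 0.8 × 0.7 × 0.75 = 0.336
german: 0.1 × 0.3 × 0.75 × 0.95 = 0.021375
P(dutch | x) = 0.336 / 0.399375 ≈ 0.841

0.841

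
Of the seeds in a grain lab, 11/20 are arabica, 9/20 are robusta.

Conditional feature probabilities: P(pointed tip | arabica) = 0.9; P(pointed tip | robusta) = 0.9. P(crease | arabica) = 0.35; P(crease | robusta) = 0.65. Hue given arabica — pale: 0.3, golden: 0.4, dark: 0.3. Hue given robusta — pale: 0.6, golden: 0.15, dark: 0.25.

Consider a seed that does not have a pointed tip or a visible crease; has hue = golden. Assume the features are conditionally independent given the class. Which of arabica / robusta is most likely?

arabica: 0.55 × (1−0.9) × (1−0.35) × 0.4 = 0.0143
robusta: 0.45 × (1−0.9) × (1−0.65) × 0.15 = 0.0023625
Highest score → arabica.

arabica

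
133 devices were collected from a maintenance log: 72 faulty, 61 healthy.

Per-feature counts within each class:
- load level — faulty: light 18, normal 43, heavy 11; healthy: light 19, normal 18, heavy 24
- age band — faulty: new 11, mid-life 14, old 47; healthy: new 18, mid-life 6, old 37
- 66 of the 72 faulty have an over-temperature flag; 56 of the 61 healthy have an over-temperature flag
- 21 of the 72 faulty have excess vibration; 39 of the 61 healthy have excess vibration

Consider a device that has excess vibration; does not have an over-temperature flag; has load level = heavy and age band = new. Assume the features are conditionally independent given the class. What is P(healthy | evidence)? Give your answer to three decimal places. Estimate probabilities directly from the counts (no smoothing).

faulty: (72/133) × (11/72) × (11/72) × (6/72) × (21/72) ≈ 0.000307119
healthy: (61/133) × (24/61) × (18/61) × (5/61) × (39/61) ≈ 0.00279047
P(healthy | x) = 0.00279047 / 0.003097589 ≈ 0.901

0.901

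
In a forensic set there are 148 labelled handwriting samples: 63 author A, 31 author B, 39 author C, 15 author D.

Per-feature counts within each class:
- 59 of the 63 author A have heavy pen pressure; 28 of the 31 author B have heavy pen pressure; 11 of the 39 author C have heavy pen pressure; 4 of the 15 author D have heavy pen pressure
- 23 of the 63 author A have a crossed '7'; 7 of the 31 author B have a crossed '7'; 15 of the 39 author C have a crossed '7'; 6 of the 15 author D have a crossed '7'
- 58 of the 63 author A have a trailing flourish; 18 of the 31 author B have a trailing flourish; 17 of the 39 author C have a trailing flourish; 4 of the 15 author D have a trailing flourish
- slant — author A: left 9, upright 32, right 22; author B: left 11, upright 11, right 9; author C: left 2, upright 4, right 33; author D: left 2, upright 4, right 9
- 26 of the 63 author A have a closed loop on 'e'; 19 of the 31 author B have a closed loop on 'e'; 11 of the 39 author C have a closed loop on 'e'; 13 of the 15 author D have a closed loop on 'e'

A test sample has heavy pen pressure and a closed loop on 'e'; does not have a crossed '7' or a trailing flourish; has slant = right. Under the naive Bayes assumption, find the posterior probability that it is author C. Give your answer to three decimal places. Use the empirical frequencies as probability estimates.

0.235

author A: (63/148) × (59/63) × (40/63) × (5/63) × (22/63) × (26/63) ≈ 0.00289504
author B: (31/148) × (28/31) × (24/31) × (13/31) × (9/31) × (19/31) ≈ 0.0109295
author C: (39/148) × (11/39) × (24/39) × (22/39) × (33/39) × (11/39) ≈ 0.00615762
author D: (15/148) × (4/15) × (9/15) × (11/15) × (9/15) × (13/15) ≈ 0.00618378
P(author C | x) = 0.00615762 / 0.02616594 ≈ 0.235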